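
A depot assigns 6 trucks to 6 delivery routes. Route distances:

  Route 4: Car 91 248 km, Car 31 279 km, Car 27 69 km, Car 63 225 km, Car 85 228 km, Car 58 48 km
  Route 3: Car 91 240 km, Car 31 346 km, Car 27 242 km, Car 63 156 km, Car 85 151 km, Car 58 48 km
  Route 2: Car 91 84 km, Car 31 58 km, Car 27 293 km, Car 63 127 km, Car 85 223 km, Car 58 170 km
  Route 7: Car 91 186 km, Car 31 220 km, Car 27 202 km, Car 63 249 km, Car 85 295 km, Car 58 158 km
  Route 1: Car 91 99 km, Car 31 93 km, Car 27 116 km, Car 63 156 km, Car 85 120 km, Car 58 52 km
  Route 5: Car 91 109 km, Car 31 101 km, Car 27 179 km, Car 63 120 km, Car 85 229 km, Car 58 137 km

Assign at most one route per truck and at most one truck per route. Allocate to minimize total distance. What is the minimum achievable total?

Minimum total: 601 km

This is a one-to-one assignment (minimum-cost bipartite matching).
Optimal: Car 91→Route 7 (186 km), Car 31→Route 2 (58 km), Car 27→Route 4 (69 km), Car 63→Route 5 (120 km), Car 85→Route 1 (120 km), Car 58→Route 3 (48 km) — total 186+58+69+120+120+48 = 601 km.
Row-greedy (each truck in turn takes its cheapest remaining route) gives 675 km, worse by 74.
Next-best assignment: Car 91→Route 7, Car 31→Route 2, Car 27→Route 4, Car 63→Route 5, Car 85→Route 3, Car 58→Route 1 = 636 km.
Checked against all permutations: 601 km is optimal.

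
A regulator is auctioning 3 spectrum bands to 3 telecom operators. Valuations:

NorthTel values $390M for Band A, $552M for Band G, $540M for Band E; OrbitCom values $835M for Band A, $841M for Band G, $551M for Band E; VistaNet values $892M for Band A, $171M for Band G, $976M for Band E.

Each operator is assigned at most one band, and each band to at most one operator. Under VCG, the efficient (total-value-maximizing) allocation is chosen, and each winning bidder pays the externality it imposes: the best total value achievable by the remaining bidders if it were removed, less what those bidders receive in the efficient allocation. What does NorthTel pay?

Efficient allocation: NorthTel→Band G ($552M), OrbitCom→Band A ($835M), VistaNet→Band E ($976M); total welfare W = $2363M.
NorthTel receives Band G at value $552M, so the others get W − 552 = $1811M.
Without NorthTel: best allocation of the remaining 2 bidders over all 3 bands is OrbitCom→Band G ($841M), VistaNet→Band E ($976M), total $1817M.
VCG payment = (others' best without NorthTel) − (others' welfare with NorthTel) = 1817 − 1811 = $6M.

NorthTel pays $6M.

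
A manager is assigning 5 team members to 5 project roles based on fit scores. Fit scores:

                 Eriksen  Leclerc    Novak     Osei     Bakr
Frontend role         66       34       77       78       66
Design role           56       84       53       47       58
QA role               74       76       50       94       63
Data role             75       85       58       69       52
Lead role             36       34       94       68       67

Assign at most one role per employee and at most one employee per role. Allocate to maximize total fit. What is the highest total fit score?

Maximum total: 413 pts

Optimal: Eriksen→Data role (75 pts), Leclerc→Design role (84 pts), Novak→Lead role (94 pts), Osei→QA role (94 pts), Bakr→Frontend role (66 pts) — total 75+84+94+94+66 = 413 pts.
Every other assignment is strictly worse.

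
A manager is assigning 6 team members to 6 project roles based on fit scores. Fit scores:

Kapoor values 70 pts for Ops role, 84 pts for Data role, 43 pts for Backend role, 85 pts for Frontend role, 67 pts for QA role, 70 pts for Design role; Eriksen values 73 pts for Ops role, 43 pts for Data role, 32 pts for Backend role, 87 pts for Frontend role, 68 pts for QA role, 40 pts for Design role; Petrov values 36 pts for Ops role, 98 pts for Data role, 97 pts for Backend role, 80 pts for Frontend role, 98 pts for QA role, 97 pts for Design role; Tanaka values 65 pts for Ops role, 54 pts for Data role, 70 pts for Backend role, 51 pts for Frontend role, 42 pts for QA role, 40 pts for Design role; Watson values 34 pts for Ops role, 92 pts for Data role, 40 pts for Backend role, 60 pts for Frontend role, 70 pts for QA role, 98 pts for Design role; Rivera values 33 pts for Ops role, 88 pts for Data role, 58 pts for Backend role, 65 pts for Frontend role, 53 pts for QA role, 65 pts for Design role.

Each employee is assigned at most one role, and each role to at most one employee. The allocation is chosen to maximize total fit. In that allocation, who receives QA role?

This is the linear assignment problem.
Optimal: Kapoor→Frontend role (85 pts), Eriksen→Ops role (73 pts), Petrov→QA role (98 pts), Tanaka→Backend role (70 pts), Watson→Design role (98 pts), Rivera→Data role (88 pts) — total 85+73+98+70+98+88 = 512 pts.
Column-greedy (each role in turn goes to its best remaining employee) gives 461 pts, worse by 51.
No other one-to-one assignment exceeds 512 pts.
Petrov's own top role is Data role (98 pts), but forcing Petrov→Data role and reassigning the rest optimally gives only 477 pts — worse by 35.

Petrov receives QA role.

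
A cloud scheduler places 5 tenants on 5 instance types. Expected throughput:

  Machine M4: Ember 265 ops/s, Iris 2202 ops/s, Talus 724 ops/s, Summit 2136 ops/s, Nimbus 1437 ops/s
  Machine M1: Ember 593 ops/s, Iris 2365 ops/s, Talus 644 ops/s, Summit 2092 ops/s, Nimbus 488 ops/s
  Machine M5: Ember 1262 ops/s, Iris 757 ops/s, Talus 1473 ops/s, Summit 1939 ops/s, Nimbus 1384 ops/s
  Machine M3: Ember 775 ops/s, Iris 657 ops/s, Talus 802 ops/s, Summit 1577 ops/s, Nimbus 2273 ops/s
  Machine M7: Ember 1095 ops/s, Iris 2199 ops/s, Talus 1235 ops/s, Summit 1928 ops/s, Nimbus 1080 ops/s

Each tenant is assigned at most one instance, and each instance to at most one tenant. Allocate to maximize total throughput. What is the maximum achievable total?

This is a one-to-one assignment (maximum-weight bipartite matching).
Optimal: Ember→Machine M7 (1095 ops/s), Iris→Machine M1 (2365 ops/s), Talus→Machine M5 (1473 ops/s), Summit→Machine M4 (2136 ops/s), Nimbus→Machine M3 (2273 ops/s) — total 1095+2365+1473+2136+2273 = 9342 ops/s.
Column-greedy (each instance in turn goes to its best remaining tenant) gives 9135 ops/s, worse by 207.
Next-best assignment: Ember→Machine M5, Iris→Machine M1, Talus→Machine M7, Summit→Machine M4, Nimbus→Machine M3 = 9271 ops/s.
Swapping Iris↔Nimbus (Iris→Machine M3 657 ops/s, Nimbus→Machine M1 488 ops/s) loses 3493.

Maximum total: 9342 ops/s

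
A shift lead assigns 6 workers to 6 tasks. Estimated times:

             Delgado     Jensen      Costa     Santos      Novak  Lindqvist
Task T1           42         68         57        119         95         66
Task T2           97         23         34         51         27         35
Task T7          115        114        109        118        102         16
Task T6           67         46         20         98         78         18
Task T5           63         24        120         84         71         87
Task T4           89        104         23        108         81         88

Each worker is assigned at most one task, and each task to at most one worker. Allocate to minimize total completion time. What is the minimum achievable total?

Min total: 230 min

Optimal: Delgado→Task T1 (42 min), Jensen→Task T5 (24 min), Costa→Task T4 (23 min), Santos→Task T6 (98 min), Novak→Task T2 (27 min), Lindqvist→Task T7 (16 min) — total 42+24+23+98+27+16 = 230 min.
Row-greedy (each worker in turn takes its cheapest remaining task) gives 266 min, worse by 36.
Next-best assignment: Delgado→Task T1, Jensen→Task T5, Costa→Task T6, Santos→Task T2, Novak→Task T4, Lindqvist→Task T7 = 234 min.
Swapping Jensen↔Costa (Jensen→Task T4 104 min, Costa→Task T5 120 min) adds 177.
Every other assignment is strictly worse.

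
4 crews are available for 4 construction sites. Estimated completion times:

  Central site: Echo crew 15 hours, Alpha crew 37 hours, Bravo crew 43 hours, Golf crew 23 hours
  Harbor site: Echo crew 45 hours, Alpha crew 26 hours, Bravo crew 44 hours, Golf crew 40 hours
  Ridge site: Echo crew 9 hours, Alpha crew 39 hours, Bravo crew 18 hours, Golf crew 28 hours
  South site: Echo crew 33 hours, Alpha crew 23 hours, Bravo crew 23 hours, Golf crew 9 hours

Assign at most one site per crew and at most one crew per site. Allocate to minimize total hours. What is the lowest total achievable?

Min total: 68 hours

Treat this as an assignment problem: match each crew to one site.
Optimal: Echo crew→Central site (15 hours), Alpha crew→Harbor site (26 hours), Bravo crew→Ridge site (18 hours), Golf crew→South site (9 hours) — total 15+26+18+9 = 68 hours.
Min-entry greedy (repeatedly take the single cheapest remaining cell) gives 87 hours, worse by 19.
Next-best assignment: Echo crew→Ridge site, Alpha crew→Harbor site, Bravo crew→South site, Golf crew→Central site = 81 hours.
Swapping Bravo crew↔Golf crew (Bravo crew→South site 23 hours, Golf crew→Ridge site 28 hours) adds 24.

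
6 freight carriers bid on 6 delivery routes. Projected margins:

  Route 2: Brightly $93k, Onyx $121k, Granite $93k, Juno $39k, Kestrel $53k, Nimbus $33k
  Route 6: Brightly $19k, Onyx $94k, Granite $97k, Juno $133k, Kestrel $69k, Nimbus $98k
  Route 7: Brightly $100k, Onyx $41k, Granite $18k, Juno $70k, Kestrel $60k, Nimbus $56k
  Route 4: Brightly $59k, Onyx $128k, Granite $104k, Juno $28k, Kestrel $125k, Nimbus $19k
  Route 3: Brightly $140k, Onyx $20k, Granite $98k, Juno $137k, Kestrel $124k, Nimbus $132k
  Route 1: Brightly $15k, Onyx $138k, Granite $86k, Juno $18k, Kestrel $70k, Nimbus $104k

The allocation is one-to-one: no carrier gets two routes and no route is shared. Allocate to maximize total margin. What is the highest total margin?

Optimal: Brightly→Route 7 ($100k), Onyx→Route 1 ($138k), Granite→Route 2 ($93k), Juno→Route 6 ($133k), Kestrel→Route 4 ($125k), Nimbus→Route 3 ($132k) — total 100+138+93+133+125+132 = $721k.
Swapping Granite↔Brightly (Granite→Route 7 $18k, Brightly→Route 2 $93k) loses 82.

Maximum total: $721k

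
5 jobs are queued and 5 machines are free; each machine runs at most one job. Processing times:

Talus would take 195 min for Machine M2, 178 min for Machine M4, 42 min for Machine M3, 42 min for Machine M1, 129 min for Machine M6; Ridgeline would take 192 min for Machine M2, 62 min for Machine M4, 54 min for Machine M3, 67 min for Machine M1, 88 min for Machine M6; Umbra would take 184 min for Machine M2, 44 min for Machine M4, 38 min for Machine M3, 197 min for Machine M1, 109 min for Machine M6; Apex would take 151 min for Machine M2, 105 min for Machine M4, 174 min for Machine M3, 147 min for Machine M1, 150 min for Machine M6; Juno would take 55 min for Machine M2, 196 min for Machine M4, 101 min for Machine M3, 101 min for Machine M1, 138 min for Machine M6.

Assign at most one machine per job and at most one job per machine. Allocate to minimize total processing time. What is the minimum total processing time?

Minimum total: 328 min

Optimal: Talus→Machine M1 (42 min), Ridgeline→Machine M6 (88 min), Umbra→Machine M3 (38 min), Apex→Machine M4 (105 min), Juno→Machine M2 (55 min) — total 42+88+38+105+55 = 328 min.
Row-greedy (each job in turn takes its cheapest remaining machine) gives 415 min, worse by 87.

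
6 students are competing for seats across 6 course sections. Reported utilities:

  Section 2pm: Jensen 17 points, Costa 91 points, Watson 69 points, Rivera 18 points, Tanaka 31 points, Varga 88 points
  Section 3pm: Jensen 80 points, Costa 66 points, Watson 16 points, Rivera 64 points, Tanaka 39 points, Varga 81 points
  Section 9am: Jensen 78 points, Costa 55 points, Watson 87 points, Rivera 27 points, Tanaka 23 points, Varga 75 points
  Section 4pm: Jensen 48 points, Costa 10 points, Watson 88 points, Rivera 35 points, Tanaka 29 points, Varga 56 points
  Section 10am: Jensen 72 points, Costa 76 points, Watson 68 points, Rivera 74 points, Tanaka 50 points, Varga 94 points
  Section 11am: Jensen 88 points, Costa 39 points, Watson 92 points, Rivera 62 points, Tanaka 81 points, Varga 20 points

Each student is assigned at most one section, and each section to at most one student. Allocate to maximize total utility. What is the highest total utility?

Maximum total: 496 points

Optimal: Jensen→Section 9am (78 points), Costa→Section 2pm (91 points), Watson→Section 4pm (88 points), Rivera→Section 3pm (64 points), Tanaka→Section 11am (81 points), Varga→Section 10am (94 points) — total 78+91+88+64+81+94 = 496 points.
Column-greedy (each section in turn goes to its best remaining student) gives 462 points, worse by 34.
Next-best assignment: Jensen→Section 9am, Costa→Section 2pm, Watson→Section 4pm, Rivera→Section 10am, Tanaka→Section 11am, Varga→Section 3pm = 493 points.
Swapping Jensen↔Varga (Jensen→Section 10am 72 points, Varga→Section 9am 75 points) loses 25.
No other one-to-one assignment exceeds 496 points.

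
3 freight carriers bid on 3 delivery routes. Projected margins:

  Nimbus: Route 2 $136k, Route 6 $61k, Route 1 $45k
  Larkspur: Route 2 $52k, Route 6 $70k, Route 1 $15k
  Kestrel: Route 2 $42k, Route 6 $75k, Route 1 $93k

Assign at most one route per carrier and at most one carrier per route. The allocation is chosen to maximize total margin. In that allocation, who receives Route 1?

Treat this as an assignment problem: match each carrier to one route.
Optimal: Nimbus→Route 2 ($136k), Larkspur→Route 6 ($70k), Kestrel→Route 1 ($93k) — total 136+70+93 = $299k.
Column-greedy (each route in turn goes to its best remaining carrier) gives $226k, worse by 73.

Kestrel receives Route 1.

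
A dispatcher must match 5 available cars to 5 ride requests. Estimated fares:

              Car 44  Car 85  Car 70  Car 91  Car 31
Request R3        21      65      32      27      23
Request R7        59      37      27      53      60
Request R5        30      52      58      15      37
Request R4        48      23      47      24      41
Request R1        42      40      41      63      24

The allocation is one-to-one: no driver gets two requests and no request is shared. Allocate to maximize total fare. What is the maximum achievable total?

Maximum total: $294

This is a one-to-one assignment (maximum-weight bipartite matching).
Optimal: Car 44→Request R4 ($48), Car 85→Request R3 ($65), Car 70→Request R5 ($58), Car 91→Request R1 ($63), Car 31→Request R7 ($60) — total 48+65+58+63+60 = $294.
Row-greedy (each driver in turn takes its best remaining request) gives $286, worse by 8.
Swapping Car 44↔Car 91 (Car 44→Request R1 $42, Car 91→Request R4 $24) loses 45.
No other one-to-one assignment exceeds $294.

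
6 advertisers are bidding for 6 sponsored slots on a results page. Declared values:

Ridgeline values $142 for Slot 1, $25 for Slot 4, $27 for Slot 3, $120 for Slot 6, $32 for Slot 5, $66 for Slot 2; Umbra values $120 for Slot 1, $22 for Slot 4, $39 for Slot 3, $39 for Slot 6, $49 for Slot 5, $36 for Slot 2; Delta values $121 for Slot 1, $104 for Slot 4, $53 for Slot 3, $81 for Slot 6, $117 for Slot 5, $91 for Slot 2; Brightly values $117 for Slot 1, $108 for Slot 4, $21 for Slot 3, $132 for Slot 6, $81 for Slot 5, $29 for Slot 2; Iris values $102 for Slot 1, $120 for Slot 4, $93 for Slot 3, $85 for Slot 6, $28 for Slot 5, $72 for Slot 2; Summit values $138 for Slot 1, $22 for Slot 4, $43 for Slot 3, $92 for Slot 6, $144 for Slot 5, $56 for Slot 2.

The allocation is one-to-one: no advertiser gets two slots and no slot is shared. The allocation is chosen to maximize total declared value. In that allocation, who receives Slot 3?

Treat this as an assignment problem: match each advertiser to one slot.
Optimal: Ridgeline→Slot 6 ($120), Umbra→Slot 1 ($120), Delta→Slot 2 ($91), Brightly→Slot 4 ($108), Iris→Slot 3 ($93), Summit→Slot 5 ($144) — total 120+120+91+108+93+144 = $676.
Row-greedy (each advertiser in turn takes its best remaining slot) gives $576, worse by 100.
Iris's own top slot is Slot 4 ($120), but forcing Iris→Slot 4 and reassigning the rest optimally gives only $668 — worse by 8.

Iris receives Slot 3.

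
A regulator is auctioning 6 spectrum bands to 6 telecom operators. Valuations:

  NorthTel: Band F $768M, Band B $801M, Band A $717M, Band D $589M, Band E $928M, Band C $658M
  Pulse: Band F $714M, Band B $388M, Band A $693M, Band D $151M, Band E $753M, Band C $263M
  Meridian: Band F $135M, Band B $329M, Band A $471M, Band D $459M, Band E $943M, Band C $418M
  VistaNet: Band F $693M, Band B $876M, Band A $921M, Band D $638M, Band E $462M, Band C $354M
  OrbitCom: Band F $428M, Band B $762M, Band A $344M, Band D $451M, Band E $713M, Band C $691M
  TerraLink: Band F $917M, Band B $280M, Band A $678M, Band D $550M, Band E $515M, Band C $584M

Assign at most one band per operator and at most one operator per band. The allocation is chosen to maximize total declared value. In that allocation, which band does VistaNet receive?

Optimal: NorthTel→Band D ($589M), Pulse→Band A ($693M), Meridian→Band E ($943M), VistaNet→Band B ($876M), OrbitCom→Band C ($691M), TerraLink→Band F ($917M) — total 589+693+943+876+691+917 = $4709M.
Column-greedy (each band in turn goes to its best remaining operator) gives $4413M, worse by 296.
Next-best assignment: NorthTel→Band B, Pulse→Band A, Meridian→Band E, VistaNet→Band D, OrbitCom→Band C, TerraLink→Band F = $4683M.
Every other assignment is strictly worse.
VistaNet's own top band is Band A ($921M), but forcing VistaNet→Band A and reassigning the rest optimally gives only $4620M — worse by 89.

VistaNet receives Band B.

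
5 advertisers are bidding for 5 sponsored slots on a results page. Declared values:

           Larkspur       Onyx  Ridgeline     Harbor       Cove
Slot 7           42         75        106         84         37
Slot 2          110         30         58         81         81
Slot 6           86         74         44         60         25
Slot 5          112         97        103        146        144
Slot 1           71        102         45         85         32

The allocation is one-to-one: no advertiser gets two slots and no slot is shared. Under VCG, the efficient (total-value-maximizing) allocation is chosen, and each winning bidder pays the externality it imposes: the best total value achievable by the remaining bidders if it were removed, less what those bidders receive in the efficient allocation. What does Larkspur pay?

Efficient allocation: Larkspur→Slot 2 ($110), Onyx→Slot 1 ($102), Ridgeline→Slot 7 ($106), Harbor→Slot 6 ($60), Cove→Slot 5 ($144); total welfare W = $522.
Larkspur receives Slot 2 at value $110, so the others get W − 110 = $412.
Without Larkspur: best allocation of the remaining 4 bidders over all 5 slots is Onyx→Slot 1 ($102), Ridgeline→Slot 7 ($106), Harbor→Slot 5 ($146), Cove→Slot 2 ($81), total $435.
VCG payment = (others' best without Larkspur) − (others' welfare with Larkspur) = 435 − 412 = $23.

Larkspur pays $23.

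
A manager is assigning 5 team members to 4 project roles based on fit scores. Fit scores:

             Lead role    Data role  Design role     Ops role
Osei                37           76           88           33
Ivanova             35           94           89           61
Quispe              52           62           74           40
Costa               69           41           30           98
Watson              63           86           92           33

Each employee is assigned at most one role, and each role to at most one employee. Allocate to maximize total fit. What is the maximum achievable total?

Max total: 343 pts

This is the linear assignment problem.
Optimal: Watson→Lead role (63 pts), Ivanova→Data role (94 pts), Osei→Design role (88 pts), Costa→Ops role (98 pts) — total 63+94+88+98 = 343 pts.
Column-greedy (each role in turn goes to its best remaining employee) gives 295 pts, worse by 48.
Next-best assignment: Quispe→Lead role, Ivanova→Data role, Watson→Design role, Costa→Ops role = 336 pts.
No other one-to-one assignment exceeds 343 pts.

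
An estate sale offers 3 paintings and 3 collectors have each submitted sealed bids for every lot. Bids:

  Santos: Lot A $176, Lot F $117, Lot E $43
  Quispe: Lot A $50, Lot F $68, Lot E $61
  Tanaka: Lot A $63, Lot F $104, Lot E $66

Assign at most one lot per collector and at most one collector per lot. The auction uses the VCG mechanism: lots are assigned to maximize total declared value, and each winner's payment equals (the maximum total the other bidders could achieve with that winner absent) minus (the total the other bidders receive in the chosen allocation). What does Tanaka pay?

Efficient allocation: Santos→Lot A ($176), Quispe→Lot E ($61), Tanaka→Lot F ($104); total welfare W = $341.
Tanaka receives Lot F at value $104, so the others get W − 104 = $237.
Without Tanaka: best allocation of the remaining 2 bidders over all 3 lots is Santos→Lot A ($176), Quispe→Lot F ($68), total $244.
VCG payment = (others' best without Tanaka) − (others' welfare with Tanaka) = 244 − 237 = $7.

Tanaka pays $7.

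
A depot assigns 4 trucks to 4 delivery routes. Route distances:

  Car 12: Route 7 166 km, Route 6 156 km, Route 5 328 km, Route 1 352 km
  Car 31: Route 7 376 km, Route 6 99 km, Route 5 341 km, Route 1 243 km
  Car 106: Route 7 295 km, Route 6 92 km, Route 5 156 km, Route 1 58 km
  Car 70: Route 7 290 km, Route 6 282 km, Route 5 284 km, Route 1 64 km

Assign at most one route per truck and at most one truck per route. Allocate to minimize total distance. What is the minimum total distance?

Minimum total: 485 km

Optimal: Car 12→Route 7 (166 km), Car 31→Route 6 (99 km), Car 106→Route 5 (156 km), Car 70→Route 1 (64 km) — total 166+99+156+64 = 485 km.
Row-greedy (each truck in turn takes its cheapest remaining route) gives 845 km, worse by 360.
No other one-to-one assignment undercuts 485 km.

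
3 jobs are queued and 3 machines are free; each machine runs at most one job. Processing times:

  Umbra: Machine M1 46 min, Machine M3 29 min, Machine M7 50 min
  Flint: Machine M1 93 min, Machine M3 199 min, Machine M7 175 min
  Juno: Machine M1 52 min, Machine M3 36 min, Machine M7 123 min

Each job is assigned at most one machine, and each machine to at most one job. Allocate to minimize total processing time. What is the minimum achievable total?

Optimal: Umbra→Machine M7 (50 min), Flint→Machine M1 (93 min), Juno→Machine M3 (36 min) — total 50+93+36 = 179 min.
Min-entry greedy (repeatedly take the single cheapest remaining cell) gives 256 min, worse by 77.

Minimum total: 179 min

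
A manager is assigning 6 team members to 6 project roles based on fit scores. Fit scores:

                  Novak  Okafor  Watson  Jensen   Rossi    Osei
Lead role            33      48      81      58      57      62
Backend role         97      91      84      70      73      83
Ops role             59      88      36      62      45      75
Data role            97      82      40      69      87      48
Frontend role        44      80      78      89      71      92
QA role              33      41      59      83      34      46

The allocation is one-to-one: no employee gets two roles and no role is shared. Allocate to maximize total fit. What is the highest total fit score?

This is a one-to-one assignment (maximum-weight bipartite matching).
Optimal: Novak→Backend role (97 pts), Okafor→Ops role (88 pts), Watson→Lead role (81 pts), Jensen→QA role (83 pts), Rossi→Data role (87 pts), Osei→Frontend role (92 pts) — total 97+88+81+83+87+92 = 528 pts.
Row-greedy (each employee in turn takes its best remaining role) gives 488 pts, worse by 40.
Next-best assignment: Novak→Data role, Okafor→Ops role, Watson→Lead role, Jensen→QA role, Rossi→Backend role, Osei→Frontend role = 514 pts.

Max total: 528 pts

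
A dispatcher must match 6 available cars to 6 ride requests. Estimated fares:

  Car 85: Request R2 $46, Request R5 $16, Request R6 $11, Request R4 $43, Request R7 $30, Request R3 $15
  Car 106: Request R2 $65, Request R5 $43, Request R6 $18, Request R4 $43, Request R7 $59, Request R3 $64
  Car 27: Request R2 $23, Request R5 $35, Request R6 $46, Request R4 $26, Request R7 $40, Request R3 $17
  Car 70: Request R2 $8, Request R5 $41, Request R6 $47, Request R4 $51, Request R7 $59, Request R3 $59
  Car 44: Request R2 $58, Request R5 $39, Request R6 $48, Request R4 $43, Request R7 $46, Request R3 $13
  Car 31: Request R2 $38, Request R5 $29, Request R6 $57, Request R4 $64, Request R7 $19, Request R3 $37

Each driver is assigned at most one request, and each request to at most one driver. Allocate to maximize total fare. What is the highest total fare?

Max total: $318

Optimal: Car 85→Request R2 ($46), Car 106→Request R3 ($64), Car 27→Request R6 ($46), Car 70→Request R7 ($59), Car 44→Request R5 ($39), Car 31→Request R4 ($64) — total 46+64+46+59+39+64 = $318.
Column-greedy (each request in turn goes to its best remaining driver) gives $269, worse by 49.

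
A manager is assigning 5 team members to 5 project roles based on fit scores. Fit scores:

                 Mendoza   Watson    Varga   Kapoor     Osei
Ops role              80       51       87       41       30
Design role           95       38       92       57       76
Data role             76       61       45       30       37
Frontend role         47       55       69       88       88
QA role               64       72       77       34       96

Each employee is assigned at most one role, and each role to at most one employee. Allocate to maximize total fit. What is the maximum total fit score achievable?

Maximum total: 427 pts

Optimal: Mendoza→Design role (95 pts), Watson→Data role (61 pts), Varga→Ops role (87 pts), Kapoor→Frontend role (88 pts), Osei→QA role (96 pts) — total 95+61+87+88+96 = 427 pts.
Row-greedy (each employee in turn takes its best remaining role) gives 379 pts, worse by 48.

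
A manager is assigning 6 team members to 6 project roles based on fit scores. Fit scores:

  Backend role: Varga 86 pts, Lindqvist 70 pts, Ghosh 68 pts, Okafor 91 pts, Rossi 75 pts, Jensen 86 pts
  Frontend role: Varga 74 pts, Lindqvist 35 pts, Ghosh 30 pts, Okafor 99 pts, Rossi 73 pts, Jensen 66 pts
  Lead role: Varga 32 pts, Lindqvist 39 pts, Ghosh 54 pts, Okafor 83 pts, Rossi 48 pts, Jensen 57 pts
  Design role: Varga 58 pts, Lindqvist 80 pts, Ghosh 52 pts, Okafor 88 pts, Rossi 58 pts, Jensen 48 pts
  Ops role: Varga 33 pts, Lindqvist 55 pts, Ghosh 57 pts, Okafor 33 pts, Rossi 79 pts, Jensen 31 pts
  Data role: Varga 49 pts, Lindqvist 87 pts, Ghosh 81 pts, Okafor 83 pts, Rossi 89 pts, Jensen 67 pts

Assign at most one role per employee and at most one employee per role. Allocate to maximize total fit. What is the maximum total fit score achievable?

Treat this as an assignment problem: match each employee to one role.
Optimal: Varga→Frontend role (74 pts), Lindqvist→Design role (80 pts), Ghosh→Data role (81 pts), Okafor→Lead role (83 pts), Rossi→Ops role (79 pts), Jensen→Backend role (86 pts) — total 74+80+81+83+79+86 = 483 pts.
Max-entry greedy (repeatedly take the single best remaining cell) gives 468 pts, worse by 15.

Max total: 483 pts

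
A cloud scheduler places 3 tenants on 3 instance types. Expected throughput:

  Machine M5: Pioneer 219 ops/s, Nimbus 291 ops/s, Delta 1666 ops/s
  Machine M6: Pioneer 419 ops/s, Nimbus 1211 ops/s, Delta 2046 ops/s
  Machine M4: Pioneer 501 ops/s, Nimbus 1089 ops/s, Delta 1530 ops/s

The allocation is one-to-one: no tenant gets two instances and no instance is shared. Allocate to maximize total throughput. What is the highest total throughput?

Maximum total: 3378 ops/s

Treat this as an assignment problem: match each tenant to one instance.
Optimal: Pioneer→Machine M4 (501 ops/s), Nimbus→Machine M6 (1211 ops/s), Delta→Machine M5 (1666 ops/s) — total 501+1211+1666 = 3378 ops/s.
Max-entry greedy (repeatedly take the single best remaining cell) gives 3354 ops/s, worse by 24.
Every other assignment is strictly worse.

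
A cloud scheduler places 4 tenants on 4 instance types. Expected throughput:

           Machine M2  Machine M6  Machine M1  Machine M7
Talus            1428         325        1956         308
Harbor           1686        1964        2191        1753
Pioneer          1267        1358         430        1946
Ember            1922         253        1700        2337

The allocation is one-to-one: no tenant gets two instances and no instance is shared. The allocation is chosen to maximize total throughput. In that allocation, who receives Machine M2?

Ember receives Machine M2.

This is the linear assignment problem.
Optimal: Talus→Machine M1 (1956 ops/s), Harbor→Machine M6 (1964 ops/s), Pioneer→Machine M7 (1946 ops/s), Ember→Machine M2 (1922 ops/s) — total 1956+1964+1946+1922 = 7788 ops/s.
Swapping Talus↔Ember (Talus→Machine M2 1428 ops/s, Ember→Machine M1 1700 ops/s) loses 750.
Ember's own top instance is Machine M7 (2337 ops/s), but forcing Ember→Machine M7 and reassigning the rest optimally gives only 7524 ops/s — worse by 264.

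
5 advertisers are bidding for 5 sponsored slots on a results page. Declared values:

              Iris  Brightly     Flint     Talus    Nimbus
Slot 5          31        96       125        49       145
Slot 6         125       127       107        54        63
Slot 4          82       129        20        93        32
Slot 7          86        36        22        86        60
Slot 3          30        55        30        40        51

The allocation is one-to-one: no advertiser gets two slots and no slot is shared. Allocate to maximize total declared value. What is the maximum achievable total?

Maximum total: $516

This is the linear assignment problem.
Optimal: Iris→Slot 6 ($125), Brightly→Slot 4 ($129), Flint→Slot 5 ($125), Talus→Slot 7 ($86), Nimbus→Slot 3 ($51) — total 125+129+125+86+51 = $516.
Column-greedy (each slot in turn goes to its best remaining advertiser) gives $481, worse by 35.
Next-best assignment: Iris→Slot 6, Brightly→Slot 4, Flint→Slot 3, Talus→Slot 7, Nimbus→Slot 5 = $515.
Every other assignment is strictly worse.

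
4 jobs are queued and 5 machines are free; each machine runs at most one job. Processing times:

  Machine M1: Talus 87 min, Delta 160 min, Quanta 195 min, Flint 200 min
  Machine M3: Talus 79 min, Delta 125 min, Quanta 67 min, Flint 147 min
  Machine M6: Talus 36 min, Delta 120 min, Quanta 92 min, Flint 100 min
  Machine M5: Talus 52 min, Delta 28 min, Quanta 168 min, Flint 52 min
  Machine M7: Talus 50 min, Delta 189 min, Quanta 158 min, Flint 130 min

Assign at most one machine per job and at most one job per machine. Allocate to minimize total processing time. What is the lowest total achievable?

Minimum total: 245 min

Optimal: Talus→Machine M7 (50 min), Delta→Machine M5 (28 min), Quanta→Machine M3 (67 min), Flint→Machine M6 (100 min) — total 50+28+67+100 = 245 min.
Column-greedy (each machine in turn goes to its cheapest remaining job) gives 282 min, worse by 37.
Swapping Quanta↔Flint (Quanta→Machine M6 92 min, Flint→Machine M3 147 min) adds 72.
Checked against all permutations: 245 min is optimal.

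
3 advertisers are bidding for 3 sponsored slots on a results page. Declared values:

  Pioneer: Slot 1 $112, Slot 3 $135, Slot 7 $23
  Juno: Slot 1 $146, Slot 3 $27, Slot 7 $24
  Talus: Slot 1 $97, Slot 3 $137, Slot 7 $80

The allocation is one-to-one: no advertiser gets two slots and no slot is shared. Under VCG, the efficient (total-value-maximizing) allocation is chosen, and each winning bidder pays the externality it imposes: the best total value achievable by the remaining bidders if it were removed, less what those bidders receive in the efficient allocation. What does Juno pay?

Juno pays $34.

Efficient allocation: Pioneer→Slot 3 ($135), Juno→Slot 1 ($146), Talus→Slot 7 ($80); total welfare W = $361.
Juno receives Slot 1 at value $146, so the others get W − 146 = $215.
Without Juno: best allocation of the remaining 2 bidders over all 3 slots is Pioneer→Slot 1 ($112), Talus→Slot 3 ($137), total $249.
VCG payment = (others' best without Juno) − (others' welfare with Juno) = 249 − 215 = $34.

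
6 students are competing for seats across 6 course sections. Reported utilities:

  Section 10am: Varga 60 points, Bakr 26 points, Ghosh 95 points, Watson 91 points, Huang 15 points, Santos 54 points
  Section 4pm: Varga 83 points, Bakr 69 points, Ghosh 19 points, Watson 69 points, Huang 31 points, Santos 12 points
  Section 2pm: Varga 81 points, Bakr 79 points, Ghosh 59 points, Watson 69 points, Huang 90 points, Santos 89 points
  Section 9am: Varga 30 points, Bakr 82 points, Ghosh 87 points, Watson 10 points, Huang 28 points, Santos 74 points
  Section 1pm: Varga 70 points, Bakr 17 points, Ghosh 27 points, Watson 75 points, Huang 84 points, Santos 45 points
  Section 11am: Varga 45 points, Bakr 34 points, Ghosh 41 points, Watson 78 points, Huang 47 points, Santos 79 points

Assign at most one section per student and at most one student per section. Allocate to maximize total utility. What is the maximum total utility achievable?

This is the linear assignment problem.
Optimal: Varga→Section 4pm (83 points), Bakr→Section 9am (82 points), Ghosh→Section 10am (95 points), Watson→Section 11am (78 points), Huang→Section 1pm (84 points), Santos→Section 2pm (89 points) — total 83+82+95+78+84+89 = 511 points.
Max-entry greedy (repeatedly take the single best remaining cell) gives 504 points, worse by 7.
Next-best assignment: Varga→Section 4pm, Bakr→Section 9am, Ghosh→Section 10am, Watson→Section 1pm, Huang→Section 2pm, Santos→Section 11am = 504 points.

Maximum total: 511 points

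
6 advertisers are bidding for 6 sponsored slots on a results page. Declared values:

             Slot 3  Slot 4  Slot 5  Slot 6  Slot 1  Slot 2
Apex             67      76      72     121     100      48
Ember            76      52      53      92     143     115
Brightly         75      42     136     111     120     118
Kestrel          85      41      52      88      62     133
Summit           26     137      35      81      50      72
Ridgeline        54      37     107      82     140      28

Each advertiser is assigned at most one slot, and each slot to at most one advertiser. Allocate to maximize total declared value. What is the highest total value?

Maximum total: $743

Treat this as an assignment problem: match each advertiser to one slot.
Optimal: Apex→Slot 6 ($121), Ember→Slot 3 ($76), Brightly→Slot 5 ($136), Kestrel→Slot 2 ($133), Summit→Slot 4 ($137), Ridgeline→Slot 1 ($140) — total 121+76+136+133+137+140 = $743.
Max-entry greedy (repeatedly take the single best remaining cell) gives $724, worse by 19.
Every other assignment is strictly worse.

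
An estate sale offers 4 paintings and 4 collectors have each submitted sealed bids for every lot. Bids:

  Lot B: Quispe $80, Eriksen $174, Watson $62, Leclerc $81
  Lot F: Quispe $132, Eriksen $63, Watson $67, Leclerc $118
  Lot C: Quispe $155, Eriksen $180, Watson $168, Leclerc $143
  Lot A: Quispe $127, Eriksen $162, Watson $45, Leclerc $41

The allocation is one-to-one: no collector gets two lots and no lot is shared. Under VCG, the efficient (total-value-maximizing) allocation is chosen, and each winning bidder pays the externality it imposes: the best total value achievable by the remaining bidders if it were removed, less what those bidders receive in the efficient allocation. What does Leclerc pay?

Leclerc pays $5.

Efficient allocation: Quispe→Lot A ($127), Eriksen→Lot B ($174), Watson→Lot C ($168), Leclerc→Lot F ($118); total welfare W = $587.
Leclerc receives Lot F at value $118, so the others get W − 118 = $469.
Without Leclerc: best allocation of the remaining 3 bidders over all 4 lots is Quispe→Lot F ($132), Eriksen→Lot B ($174), Watson→Lot C ($168), total $474.
VCG payment = (others' best without Leclerc) − (others' welfare with Leclerc) = 474 − 469 = $5.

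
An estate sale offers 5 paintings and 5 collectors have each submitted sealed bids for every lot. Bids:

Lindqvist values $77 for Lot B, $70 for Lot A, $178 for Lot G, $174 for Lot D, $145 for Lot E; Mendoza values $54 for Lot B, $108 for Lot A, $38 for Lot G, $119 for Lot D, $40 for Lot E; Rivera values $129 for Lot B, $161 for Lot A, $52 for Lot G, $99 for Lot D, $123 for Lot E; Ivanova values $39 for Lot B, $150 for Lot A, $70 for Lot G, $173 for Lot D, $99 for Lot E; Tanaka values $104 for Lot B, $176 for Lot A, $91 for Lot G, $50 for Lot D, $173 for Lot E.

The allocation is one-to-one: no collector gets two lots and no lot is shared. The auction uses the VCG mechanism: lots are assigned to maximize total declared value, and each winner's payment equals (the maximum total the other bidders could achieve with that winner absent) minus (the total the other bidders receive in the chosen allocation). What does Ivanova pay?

Efficient allocation: Lindqvist→Lot G ($178), Mendoza→Lot A ($108), Rivera→Lot B ($129), Ivanova→Lot D ($173), Tanaka→Lot E ($173); total welfare W = $761.
Ivanova receives Lot D at value $173, so the others get W − 173 = $588.
Without Ivanova: best allocation of the remaining 4 bidders over all 5 lots is Lindqvist→Lot G ($178), Mendoza→Lot D ($119), Rivera→Lot A ($161), Tanaka→Lot E ($173), total $631.
VCG payment = (others' best without Ivanova) − (others' welfare with Ivanova) = 631 − 588 = $43.

Ivanova pays $43.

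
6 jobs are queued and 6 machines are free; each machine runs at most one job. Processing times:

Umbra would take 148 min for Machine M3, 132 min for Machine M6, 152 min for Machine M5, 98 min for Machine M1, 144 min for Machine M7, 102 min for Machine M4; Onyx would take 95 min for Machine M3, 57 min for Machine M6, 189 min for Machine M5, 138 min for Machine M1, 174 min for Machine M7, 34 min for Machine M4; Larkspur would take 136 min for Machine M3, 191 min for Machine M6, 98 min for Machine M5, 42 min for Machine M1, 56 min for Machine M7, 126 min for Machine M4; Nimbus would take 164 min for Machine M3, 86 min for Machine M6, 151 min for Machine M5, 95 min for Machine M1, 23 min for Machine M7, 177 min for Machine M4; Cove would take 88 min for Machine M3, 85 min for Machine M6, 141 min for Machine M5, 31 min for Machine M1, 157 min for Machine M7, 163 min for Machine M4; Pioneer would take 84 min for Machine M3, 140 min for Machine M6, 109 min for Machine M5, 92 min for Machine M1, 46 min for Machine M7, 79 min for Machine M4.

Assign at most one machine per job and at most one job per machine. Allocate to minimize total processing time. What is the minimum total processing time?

Min total: 395 min

This is a one-to-one assignment (minimum-cost bipartite matching).
Optimal: Umbra→Machine M4 (102 min), Onyx→Machine M6 (57 min), Larkspur→Machine M5 (98 min), Nimbus→Machine M7 (23 min), Cove→Machine M1 (31 min), Pioneer→Machine M3 (84 min) — total 102+57+98+23+31+84 = 395 min.
Row-greedy (each job in turn takes its cheapest remaining machine) gives 471 min, worse by 76.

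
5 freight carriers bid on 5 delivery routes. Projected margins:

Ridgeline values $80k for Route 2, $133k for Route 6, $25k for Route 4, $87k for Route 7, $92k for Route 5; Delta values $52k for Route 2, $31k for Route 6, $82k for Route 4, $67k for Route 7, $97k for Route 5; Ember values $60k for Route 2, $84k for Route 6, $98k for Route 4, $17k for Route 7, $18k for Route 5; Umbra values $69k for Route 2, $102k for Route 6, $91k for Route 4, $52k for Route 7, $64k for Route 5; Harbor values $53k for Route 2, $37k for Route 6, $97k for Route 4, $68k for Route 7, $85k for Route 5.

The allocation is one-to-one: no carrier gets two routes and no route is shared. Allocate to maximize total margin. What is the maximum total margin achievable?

Max total: $465k

Optimal: Ridgeline→Route 6 ($133k), Delta→Route 5 ($97k), Ember→Route 4 ($98k), Umbra→Route 2 ($69k), Harbor→Route 7 ($68k) — total 133+97+98+69+68 = $465k.
Column-greedy (each route in turn goes to its best remaining carrier) gives $445k, worse by 20.
Next-best assignment: Ridgeline→Route 6, Delta→Route 7, Ember→Route 4, Umbra→Route 2, Harbor→Route 5 = $452k.
Swapping Harbor↔Ridgeline (Harbor→Route 6 $37k, Ridgeline→Route 7 $87k) loses 77.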